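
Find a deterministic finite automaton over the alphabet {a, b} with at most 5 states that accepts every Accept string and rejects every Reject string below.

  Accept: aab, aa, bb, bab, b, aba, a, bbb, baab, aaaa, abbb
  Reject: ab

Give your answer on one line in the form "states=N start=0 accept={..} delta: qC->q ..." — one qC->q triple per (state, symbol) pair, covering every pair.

Grow the machine one transition at a time. Run the examples from 0; the earliest place one falls off (shortest prefix, ties alphabetical) gets sent to the lowest-numbered state that keeps every Accept/Reject pair distinguishable — a pair clashes when both reach the same state with identical unread suffix — and to a fresh state only if none does.
a: 0a undefined. 0a->0: no, aab/ab meet in 0 with "b" left. Open state 1: 0a->1.
b: 0b undefined. 0b->0: no, bab/ab meet in 1 with "b" left. 0b->1: no, bb/ab meet in 1 with "b" left. Open state 2: 0b->2.
aa: 1a undefined. 1a->0: ok.
ab: 1b undefined. 1b->0: no, aa/ab meet in 0. 1b->1: no, a/ab meet in 1. 1b->2: no, aab/ab meet in 2. Open state 3: 1b->3.
ba: 2a undefined. 2a->0: no, baab/ab meet in 3. 2a->1: no, bab/ab meet in 3. 2a->2: ok.
bb: 2b undefined. 2b->0: ok.
aba: 3a undefined. 3a->0: ok.
abb: 3b undefined. 3b->0: ok.
All examples now run through 4 states with every (state, symbol) defined. Accept strings end in {0,1,2}, Reject strings end in {3}; accept={0,1,2}.

states=4 start=0 accept={0,1,2} delta: 0a->1 0b->2 1a->0 1b->3 2a->2 2b->0 3a->0 3b->0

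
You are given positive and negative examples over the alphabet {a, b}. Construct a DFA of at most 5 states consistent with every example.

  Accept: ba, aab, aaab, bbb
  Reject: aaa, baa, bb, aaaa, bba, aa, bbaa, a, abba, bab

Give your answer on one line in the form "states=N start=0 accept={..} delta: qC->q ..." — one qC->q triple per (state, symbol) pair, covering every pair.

Grow the machine one transition at a time. Run the examples from 0; the earliest place one falls off (shortest prefix, ties alphabetical) gets sent to the lowest-numbered state that keeps every Accept/Reject pair distinguishable — a pair clashes when both reach the same state with identical unread suffix — and to a fresh state only if none does.
a: 0a undefined. 0a->0: ok.
b: 0b undefined. 0b->0: no, ba/aaa meet in 0. Open state 1: 0b->1.
ba: 1a undefined. 1a->0: no, ba/aaa meet in 0. 1a->1: no, ba/baa meet in 1. Open state 2: 1a->2.
bb: 1b undefined. 1b->0: ok.
baa: 2a undefined. 2a->0: ok.
bab: 2b undefined. 2b->0: ok.
All examples now run through 3 states with every (state, symbol) defined. Accept strings end in {1,2}, Reject strings end in {0}; accept={1,2}.

states=3 start=0 accept={1,2} delta: 0a->0 0b->1 1a->2 1b->0 2a->0 2b->0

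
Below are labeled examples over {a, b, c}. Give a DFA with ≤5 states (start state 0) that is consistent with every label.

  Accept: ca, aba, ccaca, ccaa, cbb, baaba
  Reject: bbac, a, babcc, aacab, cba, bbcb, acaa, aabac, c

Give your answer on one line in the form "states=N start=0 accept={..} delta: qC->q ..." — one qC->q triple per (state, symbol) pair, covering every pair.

states=5 start=0 accept={2} delta: 0a->0 0b->1 0c->1 1a->2 1b->3 1c->2 2a->4 2b->1 2c->0 3a->0 3b->2 3c->0 4a->2 4b->1 4c->1

State merging on the prefix tree: take the shortest (then alphabetical) example prefix whose next move is undefined and point that move at state 0, else 1, else 2, ...; a target is out if some Accept/Reject pair would then sit in one state with the same input left (inseparable). If every existing state is out, open a new one.
a: 0a undefined. 0a->0: ok.
b: 0b undefined. 0b->0: no, aba/a meet in 0. Open state 1: 0b->1.
c: 0c undefined. 0c->0: no, ca/a meet in 0. 0c->1: ok.
ba: 1a undefined. 1a->0: no, ca/a meet in 0. 1a->1: no, ca/acaa meet in 1. Open state 2: 1a->2.
bb: 1b undefined. 1b->0: no, cbb/bbac meet in 1. 1b->1: no, ca/cba meet in 2. 1b->2: no, cbb/aacab meet in 2 with "b" left. Open state 3: 1b->3.
cc: 1c undefined. 1c->0: no, ccaa/a meet in 0. 1c->1: no, ccaa/acaa meet in 2 with "a" left. 1c->2: ok.
baa: 2a undefined. 2a->0: no, ccaa/a meet in 0. 2a->1: no, ccaca/acaa meet in 1. 2a->2: no, ca/acaa meet in 2. 2a->3: no, ccaa/cba meet in 3 with "a" left. Open state 4: 2a->4.
bab: 2b undefined. 2b->0: no, ca/babcc meet in 2. 2b->1: ok.
bba: 3a undefined. 3a->0: ok.
bbc: 3c undefined. 3c->0: ok.
cbb: 3b undefined. 3b->0: no, cbb/a meet in 0. 3b->1: no, cbb/bbac meet in 1. 3b->2: ok.
baab: 4b undefined. 4b->0: no, baaba/a meet in 0. 4b->1: ok.
ccaa: 4a undefined. 4a->0: no, ccaa/a meet in 0. 4a->1: no, ccaa/bbac meet in 1. 4a->2: ok.
ccac: 4c undefined. 4c->0: no, ccaca/a meet in 0. 4c->1: ok.
aabac: 2c undefined. 2c->0: ok.
All examples now run through 5 states with every (state, symbol) defined. Accept strings end in {2}, Reject strings end in {0,1,4}; accept={2}.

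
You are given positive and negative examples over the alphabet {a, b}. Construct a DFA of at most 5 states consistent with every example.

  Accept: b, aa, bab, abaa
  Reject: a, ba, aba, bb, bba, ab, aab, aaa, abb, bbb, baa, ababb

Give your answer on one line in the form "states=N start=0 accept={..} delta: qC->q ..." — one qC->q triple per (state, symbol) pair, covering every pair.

State merging on the prefix tree: take the shortest (then alphabetical) example prefix whose next move is undefined and point that move at state 0, else 1, else 2, ...; a target is out if some Accept/Reject pair would then sit in one state with the same input left (inseparable). If every existing state is out, open a new one.
a: 0a undefined. 0a->0: no, b/ab meet in 0 with "b" left. Open state 1: 0a->1.
b: 0b undefined. 0b->0: no, b/bb meet in 0. 0b->1: no, b/a meet in 1. Open state 2: 0b->2.
aa: 1a undefined. 1a->0: no, b/aab meet in 2. 1a->1: no, aa/a meet in 1. 1a->2: ok.
ab: 1b undefined. 1b->0: no, b/abb meet in 2. 1b->1: no, b/aba meet in 2. 1b->2: no, b/ab meet in 2. Open state 3: 1b->3.
ba: 2a undefined. 2a->0: ok.
bb: 2b undefined. 2b->0: no, b/bbb meet in 2. 2b->1: no, b/bba meet in 2. 2b->2: no, b/bb meet in 2. 2b->3: ok.
aba: 3a undefined. 3a->0: no, abaa/a meet in 1. 3a->1: ok.
abb: 3b undefined. 3b->0: ok.
All examples now run through 4 states with every (state, symbol) defined. Accept strings end in {2}, Reject strings end in {0,1,3}; accept={2}.

states=4 start=0 accept={2} delta: 0a->1 0b->2 1a->2 1b->3 2a->0 2b->3 3a->1 3b->0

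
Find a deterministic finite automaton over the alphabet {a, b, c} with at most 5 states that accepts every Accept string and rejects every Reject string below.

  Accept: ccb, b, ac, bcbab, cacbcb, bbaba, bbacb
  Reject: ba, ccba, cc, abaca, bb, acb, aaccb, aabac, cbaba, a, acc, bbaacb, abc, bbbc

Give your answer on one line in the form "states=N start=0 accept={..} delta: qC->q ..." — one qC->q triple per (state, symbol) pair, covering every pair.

Fold the examples into a partial DFA from state 0: repeatedly fix the first undefined (state, symbol) met by the shortest-then-alphabetical prefix, trying targets in increasing order and rejecting any under which an Accept and a Reject string meet in one state with the same remainder; add a state when all current targets are rejected. Accepting states are where Accept strings end.
a: 0a undefined. 0a->0: no, ccb/aaccb meet in 0 with "ccb" left. Open state 1: 0a->1.
b: 0b undefined. 0b->0: no, b/bb meet in 0. 0b->1: no, b/a meet in 1. Open state 2: 0b->2.
c: 0c undefined. 0c->0: ok.
aa: 1a undefined. 1a->0: no, ccb/aaccb meet in 2. 1a->1: ok.
ab: 1b undefined. 1b->0: no, ac/aabac meet in 1 with "c" left. 1b->1: no, ac/aabac meet in 1 with "c" left. 1b->2: ok.
ac: 1c undefined. 1c->0: no, ccb/acb meet in 2. 1c->1: no, ccb/acb meet in 2. 1c->2: ok.
ba: 2a undefined. 2a->0: ok.
bb: 2b undefined. 2b->0: no, bbaba/ba meet in 0. 2b->1: no, cacbcb/abaca meet in 1. 2b->2: no, ccb/bb meet in 2. Open state 3: 2b->3.
bc: 2c undefined. 2c->0: no, ccb/aaccb meet in 2. 2c->1: no, ccb/aaccb meet in 2. 2c->2: no, ccb/acc meet in 2. 2c->3: ok.
bba: 3a undefined. 3a->0: no, bbaba/ba meet in 0. 3a->1: no, bbaba/ba meet in 0. 3a->2: no, ccb/bbaacb meet in 2. 3a->3: no, cacbcb/bbaacb meet in 3 with "cb" left. Open state 4: 3a->4.
bbb: 3b undefined. 3b->0: ok.
bbaa: 4a undefined. 4a->0: no, ccb/bbaacb meet in 2. 4a->1: ok.
bbab: 4b undefined. 4b->0: no, bbaba/abaca meet in 1. 4b->1: no, bbaba/abaca meet in 1. 4b->2: no, bbaba/ba meet in 0. 4b->3: ok.
bbac: 4c undefined. 4c->0: ok.
cacbc: 3c undefined. 3c->0: ok.
All examples now run through 5 states with every (state, symbol) defined. Accept strings end in {2,4}, Reject strings end in {0,1,3}; accept={2,4}.

states=5 start=0 accept={2,4} delta: 0a->1 0b->2 0c->0 1a->1 1b->2 1c->2 2a->0 2b->3 2c->3 3a->4 3b->0 3c->0 4a->1 4b->3 4c->0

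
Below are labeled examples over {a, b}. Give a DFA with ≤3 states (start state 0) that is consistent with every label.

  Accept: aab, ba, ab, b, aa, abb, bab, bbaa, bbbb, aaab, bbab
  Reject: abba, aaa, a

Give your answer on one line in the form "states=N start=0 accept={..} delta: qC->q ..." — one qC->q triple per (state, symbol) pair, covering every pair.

Fold the examples into a partial DFA from state 0: repeatedly fix the first undefined (state, symbol) met by the shortest-then-alphabetical prefix, trying targets in increasing order and rejecting any under which an Accept and a Reject string meet in one state with the same remainder; add a state when all current targets are rejected. Accepting states are where Accept strings end.
a: 0a undefined. 0a->0: no, aa/aaa meet in 0. Open state 1: 0a->1.
b: 0b undefined. 0b->0: no, ba/a meet in 1. 0b->1: no, b/a meet in 1. Open state 2: 0b->2.
aa: 1a undefined. 1a->0: ok.
ab: 1b undefined. 1b->0: no, ba/abba meet in 2 with "a" left. 1b->1: no, ab/aaa meet in 1. 1b->2: ok.
ba: 2a undefined. 2a->0: ok.
bb: 2b undefined. 2b->0: ok.
All examples now run through 3 states with every (state, symbol) defined. Accept strings end in {0,2}, Reject strings end in {1}; accept={0,2}.

states=3 start=0 accept={0,2} delta: 0a->1 0b->2 1a->0 1b->2 2a->0 2b->0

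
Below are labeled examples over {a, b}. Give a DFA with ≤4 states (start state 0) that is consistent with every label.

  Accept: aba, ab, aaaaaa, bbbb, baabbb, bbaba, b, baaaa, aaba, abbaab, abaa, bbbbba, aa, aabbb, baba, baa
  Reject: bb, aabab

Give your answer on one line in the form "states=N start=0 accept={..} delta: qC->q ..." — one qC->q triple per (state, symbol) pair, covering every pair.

State merging on the prefix tree: take the shortest (then alphabetical) example prefix whose next move is undefined and point that move at state 0, else 1, else 2, ...; a target is out if some Accept/Reject pair would then sit in one state with the same input left (inseparable). If every existing state is out, open a new one.
a: 0a undefined. 0a->0: ok.
b: 0b undefined. 0b->0: no, aba/bb meet in 0. Open state 1: 0b->1.
ba: 1a undefined. 1a->0: no, ab/aabab meet in 1. 1a->1: ok.
bb: 1b undefined. 1b->0: no, aaaaaa/bb meet in 0. 1b->1: no, aba/bb meet in 1. Open state 2: 1b->2.
bba: 2a undefined. 2a->0: ok.
bbb: 2b undefined. 2b->0: ok.
All examples now run through 3 states with every (state, symbol) defined. Accept strings end in {0,1}, Reject strings end in {2}; accept={0,1}.

states=3 start=0 accept={0,1} delta: 0a->0 0b->1 1a->1 1b->2 2a->0 2b->0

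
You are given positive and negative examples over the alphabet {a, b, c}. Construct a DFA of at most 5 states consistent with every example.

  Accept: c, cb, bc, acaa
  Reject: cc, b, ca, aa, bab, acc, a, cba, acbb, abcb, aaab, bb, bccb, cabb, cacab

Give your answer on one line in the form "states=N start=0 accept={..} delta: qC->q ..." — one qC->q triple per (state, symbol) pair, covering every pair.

Grow the machine one transition at a time. Run the examples from 0; the earliest place one falls off (shortest prefix, ties alphabetical) gets sent to the lowest-numbered state that keeps every Accept/Reject pair distinguishable — a pair clashes when both reach the same state with identical unread suffix — and to a fresh state only if none does.
a: 0a undefined. 0a->0: ok.
b: 0b undefined. 0b->0: no, cb/abcb meet in 0 with "cb" left. Open state 1: 0b->1.
c: 0c undefined. 0c->0: no, c/cc meet in 0. 0c->1: no, c/b meet in 1. Open state 2: 0c->2.
ba: 1a undefined. 1a->0: ok.
bb: 1b undefined. 1b->0: ok.
bc: 1c undefined. 1c->0: no, cb/bccb meet in 2 with "b" left. 1c->1: no, bc/b meet in 1. 1c->2: no, cb/abcb meet in 2 with "b" left. Open state 3: 1c->3.
ca: 2a undefined. 2a->0: no, acaa/ca meet in 0. 2a->1: no, acaa/aa meet in 0. 2a->2: no, c/ca meet in 2. 2a->3: no, bc/ca meet in 3. Open state 4: 2a->4.
cb: 2b undefined. 2b->0: no, cb/aa meet in 0. 2b->1: no, cb/b meet in 1. 2b->2: no, c/acbb meet in 2. 2b->3: ok.
cc: 2c undefined. 2c->0: ok.
bcc: 3c undefined. 3c->0: ok.
cab: 4b undefined. 4b->0: ok.
cac: 4c undefined. 4c->0: ok.
cba: 3a undefined. 3a->0: ok.
abcb: 3b undefined. 3b->0: ok.
acaa: 4a undefined. 4a->0: no, acaa/cc meet in 0. 4a->1: no, acaa/b meet in 1. 4a->2: ok.
All examples now run through 5 states with every (state, symbol) defined. Accept strings end in {2,3}, Reject strings end in {0,1,4}; accept={2,3}.

states=5 start=0 accept={2,3} delta: 0a->0 0b->1 0c->2 1a->0 1b->0 1c->3 2a->4 2b->3 2c->0 3a->0 3b->0 3c->0 4a->2 4b->0 4c->0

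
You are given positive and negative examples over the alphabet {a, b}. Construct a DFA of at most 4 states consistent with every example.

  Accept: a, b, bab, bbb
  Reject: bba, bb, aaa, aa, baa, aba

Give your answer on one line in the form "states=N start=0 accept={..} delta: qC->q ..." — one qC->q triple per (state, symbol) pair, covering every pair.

states=3 start=0 accept={1} delta: 0a->1 0b->1 1a->2 1b->2 2a->0 2b->1

State merging on the prefix tree: take the shortest (then alphabetical) example prefix whose next move is undefined and point that move at state 0, else 1, else 2, ...; a target is out if some Accept/Reject pair would then sit in one state with the same input left (inseparable). If every existing state is out, open a new one.
a: 0a undefined. 0a->0: no, a/aaa meet in 0. Open state 1: 0a->1.
b: 0b undefined. 0b->0: no, a/bba meet in 1. 0b->1: ok.
aa: 1a undefined. 1a->0: no, a/aaa meet in 1. 1a->1: no, a/aaa meet in 1. Open state 2: 1a->2.
ab: 1b undefined. 1b->0: no, a/bba meet in 1. 1b->1: no, a/bb meet in 1. 1b->2: ok.
aaa: 2a undefined. 2a->0: ok.
bab: 2b undefined. 2b->0: no, bab/bba meet in 0. 2b->1: ok.
All examples now run through 3 states with every (state, symbol) defined. Accept strings end in {1}, Reject strings end in {0,2}; accept={1}.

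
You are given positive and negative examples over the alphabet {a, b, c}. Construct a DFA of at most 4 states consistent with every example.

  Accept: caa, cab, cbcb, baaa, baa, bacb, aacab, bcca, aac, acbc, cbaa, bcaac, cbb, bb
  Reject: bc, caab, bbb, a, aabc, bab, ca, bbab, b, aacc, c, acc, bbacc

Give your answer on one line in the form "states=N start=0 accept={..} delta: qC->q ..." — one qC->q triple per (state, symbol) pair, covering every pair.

states=4 start=0 accept={2,3} delta: 0a->1 0b->1 0c->0 1a->2 1b->2 1c->1 2a->2 2b->0 2c->3 3a->1 3b->2 3c->0

Grow the machine one transition at a time. Run the examples from 0; the earliest place one falls off (shortest prefix, ties alphabetical) gets sent to the lowest-numbered state that keeps every Accept/Reject pair distinguishable — a pair clashes when both reach the same state with identical unread suffix — and to a fresh state only if none does.
a: 0a undefined. 0a->0: no, aac/c meet in 0 with "c" left. Open state 1: 0a->1.
b: 0b undefined. 0b->0: no, bb/bbb meet in 0. 0b->1: ok.
c: 0c undefined. 0c->0: ok.
aa: 1a undefined. 1a->0: no, caa/aacc meet in 0. 1a->1: no, caa/a meet in 1. Open state 2: 1a->2.
ac: 1c undefined. 1c->0: no, cbcb/a meet in 1. 1c->1: ok.
bb: 1b undefined. 1b->0: no, cab/bbab meet in 0. 1b->1: no, cab/bc meet in 1. 1b->2: ok.
aab: 2b undefined. 2b->0: ok.
aac: 2c undefined. 2c->0: no, bacb/bc meet in 1. 2c->1: no, aacab/caab meet in 0. 2c->2: no, caa/aacc meet in 2. Open state 3: 2c->3.
baa: 2a undefined. 2a->0: no, baaa/bc meet in 1. 2a->1: no, caa/bbab meet in 2. 2a->2: ok.
aaca: 3a undefined. 3a->0: no, aacab/bc meet in 1. 3a->1: ok.
aacc: 3c undefined. 3c->0: ok.
bacb: 3b undefined. 3b->0: no, bacb/caab meet in 0. 3b->1: no, bacb/bc meet in 1. 3b->2: ok.
All examples now run through 4 states with every (state, symbol) defined. Accept strings end in {2,3}, Reject strings end in {0,1}; accept={2,3}.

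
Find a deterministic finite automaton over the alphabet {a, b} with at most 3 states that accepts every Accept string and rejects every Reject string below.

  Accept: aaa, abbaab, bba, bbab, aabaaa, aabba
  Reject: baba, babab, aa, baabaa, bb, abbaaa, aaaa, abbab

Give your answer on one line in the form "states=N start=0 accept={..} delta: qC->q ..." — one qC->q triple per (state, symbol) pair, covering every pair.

Fold the examples into a partial DFA from state 0: repeatedly fix the first undefined (state, symbol) met by the shortest-then-alphabetical prefix, trying targets in increasing order and rejecting any under which an Accept and a Reject string meet in one state with the same remainder; add a state when all current targets are rejected. Accepting states are where Accept strings end.
a: 0a undefined. 0a->0: no, aaa/aa meet in 0. Open state 1: 0a->1.
b: 0b undefined. 0b->0: ok.
aa: 1a undefined. 1a->0: ok.
ab: 1b undefined. 1b->0: no, aaa/baba meet in 1. 1b->1: ok.
All examples now run through 2 states with every (state, symbol) defined. Accept strings end in {1}, Reject strings end in {0}; accept={1}.

states=2 start=0 accept={1} delta: 0a->1 0b->0 1a->0 1b->1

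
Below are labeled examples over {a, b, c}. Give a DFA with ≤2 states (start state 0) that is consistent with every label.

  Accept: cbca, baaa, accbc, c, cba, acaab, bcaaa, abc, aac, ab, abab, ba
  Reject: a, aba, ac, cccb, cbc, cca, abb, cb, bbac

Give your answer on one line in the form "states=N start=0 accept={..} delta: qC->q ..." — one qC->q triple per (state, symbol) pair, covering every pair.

State merging on the prefix tree: take the shortest (then alphabetical) example prefix whose next move is undefined and point that move at state 0, else 1, else 2, ...; a target is out if some Accept/Reject pair would then sit in one state with the same input left (inseparable). If every existing state is out, open a new one.
a: 0a undefined. 0a->0: no, c/ac meet in 0 with "c" left. Open state 1: 0a->1.
b: 0b undefined. 0b->0: no, ba/a meet in 1. 0b->1: ok.
c: 0c undefined. 0c->0: ok.
aa: 1a undefined. 1a->0: ok.
ab: 1b undefined. 1b->0: ok.
ac: 1c undefined. 1c->0: no, cbca/a meet in 1. 1c->1: ok.
All examples now run through 2 states with every (state, symbol) defined. Accept strings end in {0}, Reject strings end in {1}; accept={0}.

states=2 start=0 accept={0} delta: 0a->1 0b->1 0c->0 1a->0 1b->0 1c->1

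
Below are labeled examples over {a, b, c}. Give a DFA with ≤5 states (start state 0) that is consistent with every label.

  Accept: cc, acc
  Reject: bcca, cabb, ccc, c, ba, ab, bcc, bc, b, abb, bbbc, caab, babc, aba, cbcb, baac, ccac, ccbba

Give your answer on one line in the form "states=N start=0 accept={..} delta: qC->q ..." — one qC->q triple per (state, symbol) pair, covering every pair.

states=4 start=0 accept={3} delta: 0a->0 0b->1 0c->2 1a->0 1b->0 1c->0 2a->0 2b->0 2c->3 3a->0 3b->0 3c->0

Grow the machine one transition at a time. Run the examples from 0; the earliest place one falls off (shortest prefix, ties alphabetical) gets sent to the lowest-numbered state that keeps every Accept/Reject pair distinguishable — a pair clashes when both reach the same state with identical unread suffix — and to a fresh state only if none does.
a: 0a undefined. 0a->0: ok.
b: 0b undefined. 0b->0: no, cc/bcc meet in 0 with "cc" left. Open state 1: 0b->1.
c: 0c undefined. 0c->0: no, cc/ccc meet in 0. 0c->1: no, cc/bc meet in 1 with "c" left. Open state 2: 0c->2.
ba: 1a undefined. 1a->0: ok.
bb: 1b undefined. 1b->0: ok.
bc: 1c undefined. 1c->0: ok.
ca: 2a undefined. 2a->0: ok.
cb: 2b undefined. 2b->0: ok.
cc: 2c undefined. 2c->0: no, cc/bcca meet in 0. 2c->1: no, cc/ab meet in 1. 2c->2: no, cc/ccc meet in 2. Open state 3: 2c->3.
cca: 3a undefined. 3a->0: ok.
ccb: 3b undefined. 3b->0: ok.
ccc: 3c undefined. 3c->0: ok.
All examples now run through 4 states with every (state, symbol) defined. Accept strings end in {3}, Reject strings end in {0,1,2}; accept={3}.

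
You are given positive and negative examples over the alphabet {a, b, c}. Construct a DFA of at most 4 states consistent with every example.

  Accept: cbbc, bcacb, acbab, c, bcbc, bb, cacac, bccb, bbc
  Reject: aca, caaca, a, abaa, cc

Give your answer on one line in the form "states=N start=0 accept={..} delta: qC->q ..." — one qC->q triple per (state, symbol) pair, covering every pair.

State merging on the prefix tree: take the shortest (then alphabetical) example prefix whose next move is undefined and point that move at state 0, else 1, else 2, ...; a target is out if some Accept/Reject pair would then sit in one state with the same input left (inseparable). If every existing state is out, open a new one.
a: 0a undefined. 0a->0: ok.
b: 0b undefined. 0b->0: no, bb/a meet in 0. Open state 1: 0b->1.
c: 0c undefined. 0c->0: no, c/aca meet in 0. 0c->1: ok.
bb: 1b undefined. 1b->0: no, cbbc/cc meet in 1 with "c" left. 1b->1: no, cbbc/cc meet in 1 with "c" left. Open state 2: 1b->2.
bc: 1c undefined. 1c->0: no, bcbc/a meet in 0. 1c->1: no, c/cc meet in 1. 1c->2: no, bb/cc meet in 2. Open state 3: 1c->3.
ca: 1a undefined. 1a->0: ok.
bbc: 2c undefined. 2c->0: no, bbc/aca meet in 0. 2c->1: ok.
bca: 3a undefined. 3a->0: ok.
bcb: 3b undefined. 3b->0: ok.
bcc: 3c undefined. 3c->0: ok.
cbb: 2b undefined. 2b->0: ok.
acba: 2a undefined. 2a->0: ok.
All examples now run through 4 states with every (state, symbol) defined. Accept strings end in {1,2}, Reject strings end in {0,3}; accept={1,2}.

states=4 start=0 accept={1,2} delta: 0a->0 0b->1 0c->1 1a->0 1b->2 1c->3 2a->0 2b->0 2c->1 3a->0 3b->0 3c->0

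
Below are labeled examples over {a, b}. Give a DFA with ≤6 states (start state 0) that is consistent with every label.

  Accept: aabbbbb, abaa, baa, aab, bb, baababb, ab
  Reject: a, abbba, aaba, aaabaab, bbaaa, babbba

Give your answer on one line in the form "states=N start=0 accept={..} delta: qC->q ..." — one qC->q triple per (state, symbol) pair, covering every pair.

State merging on the prefix tree: take the shortest (then alphabetical) example prefix whose next move is undefined and point that move at state 0, else 1, else 2, ...; a target is out if some Accept/Reject pair would then sit in one state with the same input left (inseparable). If every existing state is out, open a new one.
a: 0a undefined. 0a->0: ok.
b: 0b undefined. 0b->0: no, aabbbbb/a meet in 0. Open state 1: 0b->1.
ba: 1a undefined. 1a->0: no, abaa/a meet in 0. 1a->1: no, abaa/aaba meet in 1. Open state 2: 1a->2.
bb: 1b undefined. 1b->0: no, bb/a meet in 0. 1b->1: ok.
baa: 2a undefined. 2a->0: no, aabbbbb/aaabaab meet in 1. 2a->1: no, aabbbbb/aaabaab meet in 1. 2a->2: no, abaa/abbba meet in 2. Open state 3: 2a->3.
bab: 2b undefined. 2b->0: ok.
baab: 3b undefined. 3b->0: ok.
bbaaa: 3a undefined. 3a->0: ok.
All examples now run through 4 states with every (state, symbol) defined. Accept strings end in {1,3}, Reject strings end in {0,2}; accept={1,3}.

states=4 start=0 accept={1,3} delta: 0a->0 0b->1 1a->2 1b->1 2a->3 2b->0 3a->0 3b->0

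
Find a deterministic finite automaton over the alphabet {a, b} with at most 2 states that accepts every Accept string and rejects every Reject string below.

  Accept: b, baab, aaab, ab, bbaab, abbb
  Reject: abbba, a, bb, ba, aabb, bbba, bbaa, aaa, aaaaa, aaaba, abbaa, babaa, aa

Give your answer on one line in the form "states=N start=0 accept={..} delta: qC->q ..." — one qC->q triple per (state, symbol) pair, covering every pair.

Fold the examples into a partial DFA from state 0: repeatedly fix the first undefined (state, symbol) met by the shortest-then-alphabetical prefix, trying targets in increasing order and rejecting any under which an Accept and a Reject string meet in one state with the same remainder; add a state when all current targets are rejected. Accepting states are where Accept strings end.
a: 0a undefined. 0a->0: ok.
b: 0b undefined. 0b->0: no, b/abbba meet in 0. Open state 1: 0b->1.
ba: 1a undefined. 1a->0: ok.
bb: 1b undefined. 1b->0: ok.
All examples now run through 2 states with every (state, symbol) defined. Accept strings end in {1}, Reject strings end in {0}; accept={1}.

states=2 start=0 accept={1} delta: 0a->0 0b->1 1a->0 1b->0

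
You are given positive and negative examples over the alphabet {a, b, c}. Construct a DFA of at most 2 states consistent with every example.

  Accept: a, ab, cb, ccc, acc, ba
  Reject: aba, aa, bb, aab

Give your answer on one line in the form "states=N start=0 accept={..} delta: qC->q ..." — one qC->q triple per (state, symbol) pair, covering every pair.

State merging on the prefix tree: take the shortest (then alphabetical) example prefix whose next move is undefined and point that move at state 0, else 1, else 2, ...; a target is out if some Accept/Reject pair would then sit in one state with the same input left (inseparable). If every existing state is out, open a new one.
a: 0a undefined. 0a->0: no, a/aa meet in 0. Open state 1: 0a->1.
b: 0b undefined. 0b->0: ok.
c: 0c undefined. 0c->0: no, cb/bb meet in 0. 0c->1: ok.
aa: 1a undefined. 1a->0: ok.
ab: 1b undefined. 1b->0: no, a/aba meet in 1. 1b->1: ok.
ac: 1c undefined. 1c->0: ok.
All examples now run through 2 states with every (state, symbol) defined. Accept strings end in {1}, Reject strings end in {0}; accept={1}.

states=2 start=0 accept={1} delta: 0a->1 0b->0 0c->1 1a->0 1b->1 1c->0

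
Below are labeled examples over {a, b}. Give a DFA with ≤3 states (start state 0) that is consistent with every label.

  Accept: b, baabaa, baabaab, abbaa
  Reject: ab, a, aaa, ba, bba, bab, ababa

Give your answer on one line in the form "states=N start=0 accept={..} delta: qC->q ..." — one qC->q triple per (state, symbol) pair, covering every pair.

Fold the examples into a partial DFA from state 0: repeatedly fix the first undefined (state, symbol) met by the shortest-then-alphabetical prefix, trying targets in increasing order and rejecting any under which an Accept and a Reject string meet in one state with the same remainder; add a state when all current targets are rejected. Accepting states are where Accept strings end.
a: 0a undefined. 0a->0: no, b/ab meet in 0 with "b" left. Open state 1: 0a->1.
b: 0b undefined. 0b->0: ok.
aa: 1a undefined. 1a->0: ok.
ab: 1b undefined. 1b->0: no, b/ab meet in 0. 1b->1: no, abbaa/ab meet in 1. Open state 2: 1b->2.
aba: 2a undefined. 2a->0: ok.
abb: 2b undefined. 2b->0: ok.
All examples now run through 3 states with every (state, symbol) defined. Accept strings end in {0}, Reject strings end in {1,2}; accept={0}.

states=3 start=0 accept={0} delta: 0a->1 0b->0 1a->0 1b->2 2a->0 2b->0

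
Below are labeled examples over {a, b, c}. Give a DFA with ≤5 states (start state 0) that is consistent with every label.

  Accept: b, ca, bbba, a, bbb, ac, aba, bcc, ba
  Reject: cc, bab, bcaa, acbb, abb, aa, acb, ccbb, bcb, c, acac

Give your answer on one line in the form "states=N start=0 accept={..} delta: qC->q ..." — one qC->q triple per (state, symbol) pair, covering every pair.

Fold the examples into a partial DFA from state 0: repeatedly fix the first undefined (state, symbol) met by the shortest-then-alphabetical prefix, trying targets in increasing order and rejecting any under which an Accept and a Reject string meet in one state with the same remainder; add a state when all current targets are rejected. Accepting states are where Accept strings end.
a: 0a undefined. 0a->0: no, a/aa meet in 0. Open state 1: 0a->1.
b: 0b undefined. 0b->0: no, bcc/cc meet in 0 with "cc" left. 0b->1: no, bbb/abb meet in 1 with "bb" left. Open state 2: 0b->2.
c: 0c undefined. 0c->0: ok.
aa: 1a undefined. 1a->0: ok.
ab: 1b undefined. 1b->0: no, b/abb meet in 2. 1b->1: no, ca/abb meet in 1. 1b->2: ok.
ac: 1c undefined. 1c->0: no, b/acb meet in 2. 1c->1: no, b/acb meet in 2. 1c->2: no, bbb/acbb meet in 2 with "bb" left. Open state 3: 1c->3.
ba: 2a undefined. 2a->0: no, b/bab meet in 2. 2a->1: no, b/bab meet in 2. 2a->2: ok.
bb: 2b undefined. 2b->0: ok.
bc: 2c undefined. 2c->0: no, b/bcb meet in 2. 2c->1: no, b/bcb meet in 2. 2c->2: no, b/bcaa meet in 2. 2c->3: ok.
aca: 3a undefined. 3a->0: no, ca/bcaa meet in 1. 3a->1: no, ac/acac meet in 3. 3a->2: no, b/bcaa meet in 2. 3a->3: no, ac/bcaa meet in 3. Open state 4: 3a->4.
acb: 3b undefined. 3b->0: no, b/acbb meet in 2. 3b->1: no, b/acbb meet in 2. 3b->2: no, b/acb meet in 2. 3b->3: no, ac/acbb meet in 3. 3b->4: ok.
bcc: 3c undefined. 3c->0: no, bcc/cc meet in 0. 3c->1: ok.
acac: 4c undefined. 4c->0: ok.
acbb: 4b undefined. 4b->0: ok.
bcaa: 4a undefined. 4a->0: ok.
All examples now run through 5 states with every (state, symbol) defined. Accept strings end in {1,2,3}, Reject strings end in {0,4}; accept={1,2,3}.

states=5 start=0 accept={1,2,3} delta: 0a->1 0b->2 0c->0 1a->0 1b->2 1c->3 2a->2 2b->0 2c->3 3a->4 3b->4 3c->1 4a->0 4b->0 4c->0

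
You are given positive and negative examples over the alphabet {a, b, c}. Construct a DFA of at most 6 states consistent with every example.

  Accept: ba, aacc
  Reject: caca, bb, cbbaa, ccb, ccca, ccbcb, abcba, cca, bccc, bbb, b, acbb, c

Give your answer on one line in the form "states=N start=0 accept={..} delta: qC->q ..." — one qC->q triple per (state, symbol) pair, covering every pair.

State merging on the prefix tree: take the shortest (then alphabetical) example prefix whose next move is undefined and point that move at state 0, else 1, else 2, ...; a target is out if some Accept/Reject pair would then sit in one state with the same input left (inseparable). If every existing state is out, open a new one.
a: 0a undefined. 0a->0: ok.
b: 0b undefined. 0b->0: no, ba/bb meet in 0. Open state 1: 0b->1.
c: 0c undefined. 0c->0: no, aacc/caca meet in 0. 0c->1: ok.
ba: 1a undefined. 1a->0: no, ba/caca meet in 0. 1a->1: no, ba/b meet in 1. Open state 2: 1a->2.
bb: 1b undefined. 1b->0: ok.
bc: 1c undefined. 1c->0: no, ba/ccca meet in 2. 1c->1: no, ba/ccca meet in 2. 1c->2: ok.
bcc: 2c undefined. 2c->0: ok.
cca: 2a undefined. 2a->0: ok.
ccb: 2b undefined. 2b->0: ok.
All examples now run through 3 states with every (state, symbol) defined. Accept strings end in {2}, Reject strings end in {0,1}; accept={2}.

states=3 start=0 accept={2} delta: 0a->0 0b->1 0c->1 1a->2 1b->0 1c->2 2a->0 2b->0 2c->0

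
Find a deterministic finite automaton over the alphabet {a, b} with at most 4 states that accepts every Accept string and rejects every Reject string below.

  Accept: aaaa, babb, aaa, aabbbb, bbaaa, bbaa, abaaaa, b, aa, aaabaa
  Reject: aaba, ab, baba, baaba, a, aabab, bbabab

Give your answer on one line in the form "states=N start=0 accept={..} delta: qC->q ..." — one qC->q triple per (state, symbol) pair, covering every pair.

Fold the examples into a partial DFA from state 0: repeatedly fix the first undefined (state, symbol) met by the shortest-then-alphabetical prefix, trying targets in increasing order and rejecting any under which an Accept and a Reject string meet in one state with the same remainder; add a state when all current targets are rejected. Accepting states are where Accept strings end.
a: 0a undefined. 0a->0: no, aaaa/a meet in 0. Open state 1: 0a->1.
b: 0b undefined. 0b->0: ok.
aa: 1a undefined. 1a->0: no, aaa/aaba meet in 1. 1a->1: no, aaaa/a meet in 1. Open state 2: 1a->2.
ab: 1b undefined. 1b->0: no, babb/ab meet in 0. 1b->1: no, babb/ab meet in 1. 1b->2: no, aaa/baba meet in 2 with "a" left. Open state 3: 1b->3.
aaa: 2a undefined. 2a->0: no, aaaa/a meet in 1. 2a->1: no, aaa/a meet in 1. 2a->2: ok.
aab: 2b undefined. 2b->0: ok.
aba: 3a undefined. 3a->0: no, aabbbb/baba meet in 0. 3a->1: ok.
babb: 3b undefined. 3b->0: ok.
All examples now run through 4 states with every (state, symbol) defined. Accept strings end in {0,2}, Reject strings end in {1,3}; accept={0,2}.

states=4 start=0 accept={0,2} delta: 0a->1 0b->0 1a->2 1b->3 2a->2 2b->0 3a->1 3b->0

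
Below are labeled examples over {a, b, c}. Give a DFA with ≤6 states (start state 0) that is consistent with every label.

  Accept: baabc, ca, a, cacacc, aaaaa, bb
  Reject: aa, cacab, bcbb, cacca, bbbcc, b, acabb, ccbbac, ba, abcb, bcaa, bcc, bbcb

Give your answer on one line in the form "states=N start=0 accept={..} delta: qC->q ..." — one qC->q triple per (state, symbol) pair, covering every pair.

states=5 start=0 accept={1,4} delta: 0a->1 0b->2 0c->0 1a->0 1b->0 1c->2 2a->3 2b->4 2c->2 3a->2 3b->0 3c->4 4a->0 4b->0 4c->1

Fold the examples into a partial DFA from state 0: repeatedly fix the first undefined (state, symbol) met by the shortest-then-alphabetical prefix, trying targets in increasing order and rejecting any under which an Accept and a Reject string meet in one state with the same remainder; add a state when all current targets are rejected. Accepting states are where Accept strings end.
a: 0a undefined. 0a->0: no, a/aa meet in 0. Open state 1: 0a->1.
b: 0b undefined. 0b->0: no, a/ba meet in 1. 0b->1: no, a/b meet in 1. Open state 2: 0b->2.
c: 0c undefined. 0c->0: ok.
aa: 1a undefined. 1a->0: ok.
ab: 1b undefined. 1b->0: ok.
ac: 1c undefined. 1c->0: no, ca/cacca meet in 1. 1c->1: no, cacacc/aa meet in 0. 1c->2: ok.
ba: 2a undefined. 2a->0: no, baabc/aa meet in 0. 2a->1: no, ca/ba meet in 1. 2a->2: no, cacacc/bcc meet in 2 with "cc" left. Open state 3: 2a->3.
bb: 2b undefined. 2b->0: no, bb/aa meet in 0. 2b->1: no, ca/bbcb meet in 1. 2b->2: no, bb/b meet in 2. 2b->3: no, bb/ba meet in 3. Open state 4: 2b->4.
bc: 2c undefined. 2c->0: no, ca/cacca meet in 1. 2c->1: no, ca/bcaa meet in 1. 2c->2: ok.
baa: 3a undefined. 3a->0: no, baabc/b meet in 2. 3a->1: no, baabc/aa meet in 0. 3a->2: ok.
bbb: 4b undefined. 4b->0: ok.
bbc: 4c undefined. 4c->0: no, baabc/aa meet in 0. 4c->1: ok.
acab: 3b undefined. 3b->0: ok.
cacac: 3c undefined. 3c->0: no, cacacc/aa meet in 0. 3c->1: no, cacacc/b meet in 2. 3c->2: no, cacacc/b meet in 2. 3c->3: no, cacacc/cacca meet in 3. 3c->4: ok.
ccbba: 4a undefined. 4a->0: ok.
All examples now run through 5 states with every (state, symbol) defined. Accept strings end in {1,4}, Reject strings end in {0,2,3}; accept={1,4}.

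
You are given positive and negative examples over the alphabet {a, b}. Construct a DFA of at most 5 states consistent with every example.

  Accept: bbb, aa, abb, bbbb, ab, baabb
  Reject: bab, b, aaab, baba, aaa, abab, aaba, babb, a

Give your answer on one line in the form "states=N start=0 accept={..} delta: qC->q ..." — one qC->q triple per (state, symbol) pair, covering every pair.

State merging on the prefix tree: take the shortest (then alphabetical) example prefix whose next move is undefined and point that move at state 0, else 1, else 2, ...; a target is out if some Accept/Reject pair would then sit in one state with the same input left (inseparable). If every existing state is out, open a new one.
a: 0a undefined. 0a->0: no, aa/aaa meet in 0. Open state 1: 0a->1.
b: 0b undefined. 0b->0: no, bbb/b meet in 0. 0b->1: ok.
aa: 1a undefined. 1a->0: no, aa/baba meet in 0. 1a->1: no, bbb/babb meet in 1 with "bb" left. Open state 2: 1a->2.
ab: 1b undefined. 1b->0: no, bbb/b meet in 1. 1b->1: no, bbb/b meet in 1. 1b->2: no, bbb/bab meet in 2 with "b" left. Open state 3: 1b->3.
aaa: 2a undefined. 2a->0: ok.
aab: 2b undefined. 2b->0: ok.
aba: 3a undefined. 3a->0: ok.
abb: 3b undefined. 3b->0: no, bbb/bab meet in 0. 3b->1: no, bbb/b meet in 1. 3b->2: no, bbbb/bab meet in 0. 3b->3: ok.
All examples now run through 4 states with every (state, symbol) defined. Accept strings end in {2,3}, Reject strings end in {0,1}; accept={2,3}.

states=4 start=0 accept={2,3} delta: 0a->1 0b->1 1a->2 1b->3 2a->0 2b->0 3a->0 3b->3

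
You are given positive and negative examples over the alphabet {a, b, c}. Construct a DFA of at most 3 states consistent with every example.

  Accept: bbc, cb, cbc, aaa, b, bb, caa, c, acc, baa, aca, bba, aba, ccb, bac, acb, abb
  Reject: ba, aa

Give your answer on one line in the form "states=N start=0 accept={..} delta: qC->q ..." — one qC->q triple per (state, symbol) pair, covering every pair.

Fold the examples into a partial DFA from state 0: repeatedly fix the first undefined (state, symbol) met by the shortest-then-alphabetical prefix, trying targets in increasing order and rejecting any under which an Accept and a Reject string meet in one state with the same remainder; add a state when all current targets are rejected. Accepting states are where Accept strings end.
a: 0a undefined. 0a->0: no, aaa/aa meet in 0. Open state 1: 0a->1.
b: 0b undefined. 0b->0: no, baa/aa meet in 1 with "a" left. 0b->1: ok.
c: 0c undefined. 0c->0: no, caa/ba meet in 1 with "a" left. 0c->1: ok.
aa: 1a undefined. 1a->0: ok.
ab: 1b undefined. 1b->0: no, cb/ba meet in 0. 1b->1: no, bba/ba meet in 0. Open state 2: 1b->2.
ac: 1c undefined. 1c->0: ok.
aba: 2a undefined. 2a->0: no, bba/ba meet in 0. 2a->1: ok.
abb: 2b undefined. 2b->0: no, abb/ba meet in 0. 2b->1: ok.
bbc: 2c undefined. 2c->0: no, bbc/ba meet in 0. 2c->1: ok.
All examples now run through 3 states with every (state, symbol) defined. Accept strings end in {1,2}, Reject strings end in {0}; accept={1,2}.

states=3 start=0 accept={1,2} delta: 0a->1 0b->1 0c->1 1a->0 1b->2 1c->0 2a->1 2b->1 2c->1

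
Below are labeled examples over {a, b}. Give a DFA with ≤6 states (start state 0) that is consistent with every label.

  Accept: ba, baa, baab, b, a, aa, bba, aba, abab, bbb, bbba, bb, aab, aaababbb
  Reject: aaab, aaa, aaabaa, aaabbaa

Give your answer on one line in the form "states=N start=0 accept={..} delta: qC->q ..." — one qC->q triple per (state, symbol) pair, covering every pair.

states=4 start=0 accept={0,1,2} delta: 0a->1 0b->0 1a->2 1b->0 2a->3 2b->0 3a->2 3b->3

Grow the machine one transition at a time. Run the examples from 0; the earliest place one falls off (shortest prefix, ties alphabetical) gets sent to the lowest-numbered state that keeps every Accept/Reject pair distinguishable — a pair clashes when both reach the same state with identical unread suffix — and to a fresh state only if none does.
a: 0a undefined. 0a->0: no, baa/aaabaa meet in 0 with "baa" left. Open state 1: 0a->1.
b: 0b undefined. 0b->0: ok.
aa: 1a undefined. 1a->0: no, ba/aaa meet in 1. 1a->1: no, ba/aaa meet in 1. Open state 2: 1a->2.
ab: 1b undefined. 1b->0: ok.
aaa: 2a undefined. 2a->0: no, baa/aaabaa meet in 2. 2a->1: no, ba/aaa meet in 1. 2a->2: no, baa/aaa meet in 2. Open state 3: 2a->3.
aab: 2b undefined. 2b->0: ok.
aaab: 3b undefined. 3b->0: no, baa/aaabaa meet in 2. 3b->1: no, ba/aaab meet in 1. 3b->2: no, baa/aaab meet in 2. 3b->3: ok.
aaaba: 3a undefined. 3a->0: no, ba/aaabaa meet in 1. 3a->1: no, baa/aaabaa meet in 2. 3a->2: ok.
All examples now run through 4 states with every (state, symbol) defined. Accept strings end in {0,1,2}, Reject strings end in {3}; accept={0,1,2}.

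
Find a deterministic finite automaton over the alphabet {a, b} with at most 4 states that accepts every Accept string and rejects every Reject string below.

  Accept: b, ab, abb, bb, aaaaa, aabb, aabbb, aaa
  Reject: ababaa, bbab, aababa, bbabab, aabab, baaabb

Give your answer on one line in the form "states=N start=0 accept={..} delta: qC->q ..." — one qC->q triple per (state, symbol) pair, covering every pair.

states=4 start=0 accept={0,1} delta: 0a->0 0b->1 1a->2 1b->1 2a->1 2b->3 3a->3 3b->2

Fold the examples into a partial DFA from state 0: repeatedly fix the first undefined (state, symbol) met by the shortest-then-alphabetical prefix, trying targets in increasing order and rejecting any under which an Accept and a Reject string meet in one state with the same remainder; add a state when all current targets are rejected. Accepting states are where Accept strings end.
a: 0a undefined. 0a->0: ok.
b: 0b undefined. 0b->0: no, b/ababaa meet in 0. Open state 1: 0b->1.
ba: 1a undefined. 1a->0: no, b/aabab meet in 1. 1a->1: no, abb/aabab meet in 1 with "b" left. Open state 2: 1a->2.
bb: 1b undefined. 1b->0: no, b/bbab meet in 1. 1b->1: ok.
baa: 2a undefined. 2a->0: no, b/baaabb meet in 1. 2a->1: ok.
abab: 2b undefined. 2b->0: no, b/bbabab meet in 1. 2b->1: no, b/ababaa meet in 1. 2b->2: no, b/aababa meet in 1. Open state 3: 2b->3.
ababa: 3a undefined. 3a->0: no, b/bbabab meet in 1. 3a->1: no, b/aababa meet in 1. 3a->2: no, b/ababaa meet in 1. 3a->3: ok.
baaabb: 3b undefined. 3b->0: no, aaaaa/bbabab meet in 0. 3b->1: no, b/bbabab meet in 1. 3b->2: ok.
All examples now run through 4 states with every (state, symbol) defined. Accept strings end in {0,1}, Reject strings end in {2,3}; accept={0,1}.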